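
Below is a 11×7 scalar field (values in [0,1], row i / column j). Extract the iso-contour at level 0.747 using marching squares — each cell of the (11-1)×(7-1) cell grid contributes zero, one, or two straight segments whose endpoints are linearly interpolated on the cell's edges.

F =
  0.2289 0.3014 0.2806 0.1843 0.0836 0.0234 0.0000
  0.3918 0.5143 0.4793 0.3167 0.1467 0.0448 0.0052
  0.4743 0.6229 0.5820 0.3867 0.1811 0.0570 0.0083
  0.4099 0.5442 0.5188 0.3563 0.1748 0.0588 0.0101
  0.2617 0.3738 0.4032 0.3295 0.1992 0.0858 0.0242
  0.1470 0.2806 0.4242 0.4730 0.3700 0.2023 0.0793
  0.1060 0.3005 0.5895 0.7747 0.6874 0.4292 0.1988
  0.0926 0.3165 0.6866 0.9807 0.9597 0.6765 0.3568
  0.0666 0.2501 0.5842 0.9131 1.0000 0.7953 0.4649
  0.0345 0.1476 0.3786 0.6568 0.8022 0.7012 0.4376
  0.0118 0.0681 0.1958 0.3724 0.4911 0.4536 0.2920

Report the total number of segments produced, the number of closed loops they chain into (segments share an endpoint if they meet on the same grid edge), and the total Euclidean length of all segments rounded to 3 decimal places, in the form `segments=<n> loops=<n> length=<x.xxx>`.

segments=14 loops=1 length=9.340

cell (5,2): code 0100 → (5.908,3.000)–(6.000,2.850)
cell (5,3): code 1000 → (6.000,3.317)–(5.908,3.000)
cell (6,2): code 0110 → (6.000,2.850)–(7.000,2.205)
cell (6,3): code 1101 → (6.219,4.000)–(6.000,3.317)
cell (6,4): code 1000 → (7.000,4.751)–(6.219,4.000)
cell (7,2): code 0110 → (7.000,2.205)–(8.000,2.495)
cell (7,4): code 1101 → (7.593,5.000)–(7.000,4.751)
cell (7,5): code 1000 → (8.000,5.146)–(7.593,5.000)
cell (8,2): code 0010 → (8.000,2.495)–(8.648,3.000)
cell (8,3): code 0111 → (8.648,3.000)–(9.000,3.620)
cell (8,4): code 1011 → (9.000,4.547)–(8.513,5.000)
cell (8,5): code 0001 → (8.513,5.000)–(8.000,5.146)
cell (9,3): code 0010 → (9.000,3.620)–(9.177,4.000)
cell (9,4): code 0001 → (9.177,4.000)–(9.000,4.547)
total: 14 segments, chained into 1 closed loop(s), length Σ = 9.340479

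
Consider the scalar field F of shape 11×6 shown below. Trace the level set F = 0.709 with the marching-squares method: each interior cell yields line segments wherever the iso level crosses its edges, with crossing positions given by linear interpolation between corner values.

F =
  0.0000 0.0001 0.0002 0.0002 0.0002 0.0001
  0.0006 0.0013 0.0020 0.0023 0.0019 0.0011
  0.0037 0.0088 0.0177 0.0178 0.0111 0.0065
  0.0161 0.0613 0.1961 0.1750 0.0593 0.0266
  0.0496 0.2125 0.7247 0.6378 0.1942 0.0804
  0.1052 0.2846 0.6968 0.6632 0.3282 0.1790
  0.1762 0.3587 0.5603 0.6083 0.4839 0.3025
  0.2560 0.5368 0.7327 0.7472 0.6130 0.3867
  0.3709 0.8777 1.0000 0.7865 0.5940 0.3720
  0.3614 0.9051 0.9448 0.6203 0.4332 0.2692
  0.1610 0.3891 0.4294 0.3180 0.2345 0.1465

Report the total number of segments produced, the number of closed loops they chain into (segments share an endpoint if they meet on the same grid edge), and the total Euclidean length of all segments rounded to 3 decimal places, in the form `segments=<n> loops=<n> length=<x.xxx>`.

segments=16 loops=2 length=10.188

cell (3,1): code 0100 → (3.970,2.000)–(4.000,1.969)
cell (3,2): code 1000 → (4.000,2.181)–(3.970,2.000)
cell (4,1): code 0010 → (4.000,1.969)–(4.563,2.000)
cell (4,2): code 0001 → (4.563,2.000)–(4.000,2.181)
cell (6,1): code 0100 → (6.863,2.000)–(7.000,1.879)
cell (6,2): code 1100 → (6.725,3.000)–(6.863,2.000)
cell (6,3): code 1000 → (7.000,3.285)–(6.725,3.000)
cell (7,0): code 0100 → (7.505,1.000)–(8.000,0.667)
cell (7,1): code 1110 → (7.000,1.879)–(7.505,1.000)
cell (7,3): code 1001 → (8.000,3.403)–(7.000,3.285)
cell (8,0): code 0110 → (8.000,0.667)–(9.000,0.639)
cell (8,2): code 1011 → (9.000,2.727)–(8.466,3.000)
cell (8,3): code 0001 → (8.466,3.000)–(8.000,3.403)
cell (9,0): code 0010 → (9.000,0.639)–(9.380,1.000)
cell (9,1): code 0011 → (9.380,1.000)–(9.458,2.000)
cell (9,2): code 0001 → (9.458,2.000)–(9.000,2.727)
total: 16 segments, chained into 2 closed loop(s), length Σ = 10.187540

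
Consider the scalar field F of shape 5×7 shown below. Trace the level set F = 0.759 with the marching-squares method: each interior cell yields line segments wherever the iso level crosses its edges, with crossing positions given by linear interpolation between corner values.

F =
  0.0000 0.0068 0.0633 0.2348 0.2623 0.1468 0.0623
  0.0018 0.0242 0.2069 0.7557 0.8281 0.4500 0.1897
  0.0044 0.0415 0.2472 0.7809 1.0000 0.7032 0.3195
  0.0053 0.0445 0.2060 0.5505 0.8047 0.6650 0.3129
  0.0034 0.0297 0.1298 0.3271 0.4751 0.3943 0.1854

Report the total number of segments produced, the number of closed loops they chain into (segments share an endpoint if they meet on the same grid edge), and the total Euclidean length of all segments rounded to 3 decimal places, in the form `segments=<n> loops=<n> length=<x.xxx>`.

segments=10 loops=1 length=6.391

cell (0,3): code 0100 → (0.878,4.000)–(1.000,3.046)
cell (0,4): code 1000 → (1.000,4.183)–(0.878,4.000)
cell (1,2): code 0100 → (1.131,3.000)–(2.000,2.959)
cell (1,3): code 1110 → (1.000,3.046)–(1.131,3.000)
cell (1,4): code 1001 → (2.000,4.812)–(1.000,4.183)
cell (2,2): code 0010 → (2.000,2.959)–(2.095,3.000)
cell (2,3): code 0111 → (2.095,3.000)–(3.000,3.820)
cell (2,4): code 1001 → (3.000,4.327)–(2.000,4.812)
cell (3,3): code 0010 → (3.000,3.820)–(3.139,4.000)
cell (3,4): code 0001 → (3.139,4.000)–(3.000,4.327)
total: 10 segments, chained into 1 closed loop(s), length Σ = 6.390746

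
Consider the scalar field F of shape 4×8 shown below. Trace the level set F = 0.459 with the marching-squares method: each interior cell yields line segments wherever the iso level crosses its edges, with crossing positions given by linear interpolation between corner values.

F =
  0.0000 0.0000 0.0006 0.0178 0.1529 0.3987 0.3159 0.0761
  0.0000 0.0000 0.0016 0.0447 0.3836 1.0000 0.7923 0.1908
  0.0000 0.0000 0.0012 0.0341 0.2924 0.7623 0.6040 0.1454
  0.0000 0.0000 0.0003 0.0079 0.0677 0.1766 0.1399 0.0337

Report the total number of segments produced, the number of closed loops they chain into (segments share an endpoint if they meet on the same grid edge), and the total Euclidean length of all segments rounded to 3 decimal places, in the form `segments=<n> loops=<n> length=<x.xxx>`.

segments=8 loops=1 length=7.517

cell (0,4): code 0100 → (0.100,5.000)–(1.000,4.122)
cell (0,5): code 1100 → (0.300,6.000)–(0.100,5.000)
cell (0,6): code 1000 → (1.000,6.554)–(0.300,6.000)
cell (1,4): code 0110 → (1.000,4.122)–(2.000,4.355)
cell (1,6): code 1001 → (2.000,6.316)–(1.000,6.554)
cell (2,4): code 0010 → (2.000,4.355)–(2.518,5.000)
cell (2,5): code 0011 → (2.518,5.000)–(2.312,6.000)
cell (2,6): code 0001 → (2.312,6.000)–(2.000,6.316)
total: 8 segments, chained into 1 closed loop(s), length Σ = 7.516622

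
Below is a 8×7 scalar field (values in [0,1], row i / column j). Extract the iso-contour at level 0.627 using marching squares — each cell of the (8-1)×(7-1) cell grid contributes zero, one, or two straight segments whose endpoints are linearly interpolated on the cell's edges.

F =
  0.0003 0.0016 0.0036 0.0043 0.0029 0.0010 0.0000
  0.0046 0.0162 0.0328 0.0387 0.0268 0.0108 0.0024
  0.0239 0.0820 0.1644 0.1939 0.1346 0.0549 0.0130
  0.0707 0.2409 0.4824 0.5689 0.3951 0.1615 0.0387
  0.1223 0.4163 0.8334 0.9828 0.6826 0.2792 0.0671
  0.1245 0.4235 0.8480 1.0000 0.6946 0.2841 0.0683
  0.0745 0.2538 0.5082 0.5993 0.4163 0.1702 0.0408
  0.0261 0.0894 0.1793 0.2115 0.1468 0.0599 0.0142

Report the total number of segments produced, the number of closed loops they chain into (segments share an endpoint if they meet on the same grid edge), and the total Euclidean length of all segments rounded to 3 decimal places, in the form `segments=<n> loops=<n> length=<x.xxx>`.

segments=10 loops=1 length=8.623

cell (3,1): code 0100 → (3.412,2.000)–(4.000,1.505)
cell (3,2): code 1100 → (3.140,3.000)–(3.412,2.000)
cell (3,3): code 1100 → (3.807,4.000)–(3.140,3.000)
cell (3,4): code 1000 → (4.000,4.138)–(3.807,4.000)
cell (4,1): code 0110 → (4.000,1.505)–(5.000,1.479)
cell (4,4): code 1001 → (5.000,4.165)–(4.000,4.138)
cell (5,1): code 0010 → (5.000,1.479)–(5.650,2.000)
cell (5,2): code 0011 → (5.650,2.000)–(5.931,3.000)
cell (5,3): code 0011 → (5.931,3.000)–(5.243,4.000)
cell (5,4): code 0001 → (5.243,4.000)–(5.000,4.165)
total: 10 segments, chained into 1 closed loop(s), length Σ = 8.623490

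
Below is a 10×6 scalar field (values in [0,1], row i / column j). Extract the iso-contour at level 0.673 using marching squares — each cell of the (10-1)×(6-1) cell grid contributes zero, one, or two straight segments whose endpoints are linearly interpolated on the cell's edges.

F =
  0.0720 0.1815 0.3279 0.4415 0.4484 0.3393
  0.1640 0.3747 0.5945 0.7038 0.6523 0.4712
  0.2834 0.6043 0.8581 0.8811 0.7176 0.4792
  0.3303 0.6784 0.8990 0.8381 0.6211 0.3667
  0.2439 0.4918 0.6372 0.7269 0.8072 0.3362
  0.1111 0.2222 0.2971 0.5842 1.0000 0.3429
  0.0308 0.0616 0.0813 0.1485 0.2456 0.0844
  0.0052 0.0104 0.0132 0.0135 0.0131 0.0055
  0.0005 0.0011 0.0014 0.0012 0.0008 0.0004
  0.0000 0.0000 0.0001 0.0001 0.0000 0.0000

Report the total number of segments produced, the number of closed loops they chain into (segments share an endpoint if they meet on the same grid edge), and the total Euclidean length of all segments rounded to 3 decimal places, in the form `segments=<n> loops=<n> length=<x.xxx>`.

segments=20 loops=1 length=12.900

cell (0,2): code 0100 → (0.883,3.000)–(1.000,2.718)
cell (0,3): code 1000 → (1.000,3.598)–(0.883,3.000)
cell (1,1): code 0100 → (1.298,2.000)–(2.000,1.271)
cell (1,2): code 1110 → (1.000,2.718)–(1.298,2.000)
cell (1,3): code 1101 → (1.317,4.000)–(1.000,3.598)
cell (1,4): code 1000 → (2.000,4.187)–(1.317,4.000)
cell (2,0): code 0100 → (2.927,1.000)–(3.000,0.984)
cell (2,1): code 1110 → (2.000,1.271)–(2.927,1.000)
cell (2,3): code 1011 → (3.000,3.761)–(2.462,4.000)
cell (2,4): code 0001 → (2.462,4.000)–(2.000,4.187)
cell (3,0): code 0010 → (3.000,0.984)–(3.029,1.000)
cell (3,1): code 0011 → (3.029,1.000)–(3.863,2.000)
cell (3,2): code 0111 → (3.863,2.000)–(4.000,2.399)
cell (3,3): code 1101 → (3.279,4.000)–(3.000,3.761)
cell (3,4): code 1000 → (4.000,4.285)–(3.279,4.000)
cell (4,2): code 0010 → (4.000,2.399)–(4.378,3.000)
cell (4,3): code 0111 → (4.378,3.000)–(5.000,3.214)
cell (4,4): code 1001 → (5.000,4.498)–(4.000,4.285)
cell (5,3): code 0010 → (5.000,3.214)–(5.433,4.000)
cell (5,4): code 0001 → (5.433,4.000)–(5.000,4.498)
total: 20 segments, chained into 1 closed loop(s), length Σ = 12.900059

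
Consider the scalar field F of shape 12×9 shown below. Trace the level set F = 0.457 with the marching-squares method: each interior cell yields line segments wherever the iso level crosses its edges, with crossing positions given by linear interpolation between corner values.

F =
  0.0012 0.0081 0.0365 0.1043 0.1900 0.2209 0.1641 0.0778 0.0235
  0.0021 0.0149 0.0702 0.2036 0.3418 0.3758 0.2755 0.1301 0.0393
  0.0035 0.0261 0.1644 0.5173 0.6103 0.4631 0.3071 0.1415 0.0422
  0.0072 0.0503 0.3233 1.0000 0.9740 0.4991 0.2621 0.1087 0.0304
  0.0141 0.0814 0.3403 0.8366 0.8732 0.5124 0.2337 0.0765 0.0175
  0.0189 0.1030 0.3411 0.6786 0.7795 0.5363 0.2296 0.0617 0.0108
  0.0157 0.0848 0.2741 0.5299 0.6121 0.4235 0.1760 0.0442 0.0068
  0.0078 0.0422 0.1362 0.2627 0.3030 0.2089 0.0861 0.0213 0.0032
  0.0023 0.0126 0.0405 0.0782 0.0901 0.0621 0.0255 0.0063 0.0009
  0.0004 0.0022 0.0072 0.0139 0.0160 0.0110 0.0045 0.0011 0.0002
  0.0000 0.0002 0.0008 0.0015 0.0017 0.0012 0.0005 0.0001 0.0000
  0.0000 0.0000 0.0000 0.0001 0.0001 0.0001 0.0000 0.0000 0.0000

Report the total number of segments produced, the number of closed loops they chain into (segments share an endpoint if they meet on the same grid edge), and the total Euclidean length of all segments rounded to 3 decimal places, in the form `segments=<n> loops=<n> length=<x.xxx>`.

segments=16 loops=1 length=13.272

cell (1,2): code 0100 → (1.808,3.000)–(2.000,2.829)
cell (1,3): code 1100 → (1.429,4.000)–(1.808,3.000)
cell (1,4): code 1100 → (1.930,5.000)–(1.429,4.000)
cell (1,5): code 1000 → (2.000,5.039)–(1.930,5.000)
cell (2,2): code 0110 → (2.000,2.829)–(3.000,2.198)
cell (2,5): code 1001 → (3.000,5.178)–(2.000,5.039)
cell (3,2): code 0110 → (3.000,2.198)–(4.000,2.235)
cell (3,5): code 1001 → (4.000,5.199)–(3.000,5.178)
cell (4,2): code 0110 → (4.000,2.235)–(5.000,2.343)
cell (4,5): code 1001 → (5.000,5.259)–(4.000,5.199)
cell (5,2): code 0110 → (5.000,2.343)–(6.000,2.715)
cell (5,4): code 1011 → (6.000,4.822)–(5.703,5.000)
cell (5,5): code 0001 → (5.703,5.000)–(5.000,5.259)
cell (6,2): code 0010 → (6.000,2.715)–(6.273,3.000)
cell (6,3): code 0011 → (6.273,3.000)–(6.502,4.000)
cell (6,4): code 0001 → (6.502,4.000)–(6.000,4.822)
total: 16 segments, chained into 1 closed loop(s), length Σ = 13.271625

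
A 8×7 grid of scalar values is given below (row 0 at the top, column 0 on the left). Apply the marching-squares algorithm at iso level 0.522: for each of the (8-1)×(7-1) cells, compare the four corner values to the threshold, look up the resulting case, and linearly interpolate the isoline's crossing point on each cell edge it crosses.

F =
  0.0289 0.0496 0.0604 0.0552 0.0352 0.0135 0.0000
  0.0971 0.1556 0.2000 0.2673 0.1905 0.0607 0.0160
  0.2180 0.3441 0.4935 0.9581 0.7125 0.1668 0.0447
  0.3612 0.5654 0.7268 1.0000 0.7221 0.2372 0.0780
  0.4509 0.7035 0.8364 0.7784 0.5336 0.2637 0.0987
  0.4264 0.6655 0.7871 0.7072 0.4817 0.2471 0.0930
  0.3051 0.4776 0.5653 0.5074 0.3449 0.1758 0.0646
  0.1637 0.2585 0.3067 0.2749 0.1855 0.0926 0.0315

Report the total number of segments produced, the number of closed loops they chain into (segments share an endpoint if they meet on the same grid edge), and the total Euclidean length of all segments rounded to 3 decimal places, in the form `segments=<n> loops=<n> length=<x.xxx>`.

segments=18 loops=1 length=13.846

cell (1,2): code 0100 → (1.369,3.000)–(2.000,2.061)
cell (1,3): code 1100 → (1.635,4.000)–(1.369,3.000)
cell (1,4): code 1000 → (2.000,4.349)–(1.635,4.000)
cell (2,0): code 0100 → (2.804,1.000)–(3.000,0.787)
cell (2,1): code 1100 → (2.122,2.000)–(2.804,1.000)
cell (2,2): code 1110 → (2.000,2.061)–(2.122,2.000)
cell (2,4): code 1001 → (3.000,4.413)–(2.000,4.349)
cell (3,0): code 0110 → (3.000,0.787)–(4.000,0.281)
cell (3,4): code 1001 → (4.000,4.043)–(3.000,4.413)
cell (4,0): code 0110 → (4.000,0.281)–(5.000,0.400)
cell (4,3): code 1011 → (5.000,3.821)–(4.224,4.000)
cell (4,4): code 0001 → (4.224,4.000)–(4.000,4.043)
cell (5,0): code 0010 → (5.000,0.400)–(5.764,1.000)
cell (5,1): code 0111 → (5.764,1.000)–(6.000,1.506)
cell (5,2): code 1011 → (6.000,2.748)–(5.927,3.000)
cell (5,3): code 0001 → (5.927,3.000)–(5.000,3.821)
cell (6,1): code 0010 → (6.000,1.506)–(6.167,2.000)
cell (6,2): code 0001 → (6.167,2.000)–(6.000,2.748)
total: 18 segments, chained into 1 closed loop(s), length Σ = 13.846190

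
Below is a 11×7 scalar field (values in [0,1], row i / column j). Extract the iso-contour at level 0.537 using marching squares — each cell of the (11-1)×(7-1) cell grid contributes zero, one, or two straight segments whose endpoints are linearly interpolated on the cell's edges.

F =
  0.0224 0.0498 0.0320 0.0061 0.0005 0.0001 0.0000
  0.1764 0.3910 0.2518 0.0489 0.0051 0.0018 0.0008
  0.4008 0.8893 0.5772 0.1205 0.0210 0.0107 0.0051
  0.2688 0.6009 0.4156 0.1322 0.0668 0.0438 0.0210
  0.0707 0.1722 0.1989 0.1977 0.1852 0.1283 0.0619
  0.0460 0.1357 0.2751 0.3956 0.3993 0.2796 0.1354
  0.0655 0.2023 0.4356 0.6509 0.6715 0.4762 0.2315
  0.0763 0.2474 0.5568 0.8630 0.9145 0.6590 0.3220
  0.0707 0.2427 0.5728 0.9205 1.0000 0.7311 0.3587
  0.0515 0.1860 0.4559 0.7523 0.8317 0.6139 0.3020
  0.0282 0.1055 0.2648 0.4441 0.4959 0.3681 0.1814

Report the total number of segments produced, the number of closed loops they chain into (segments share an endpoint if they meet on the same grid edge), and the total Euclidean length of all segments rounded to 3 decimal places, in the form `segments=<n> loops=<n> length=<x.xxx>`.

cell (1,0): code 0100 → (1.293,1.000)–(2.000,0.279)
cell (1,1): code 1100 → (1.876,2.000)–(1.293,1.000)
cell (1,2): code 1000 → (2.000,2.088)–(1.876,2.000)
cell (2,0): code 0110 → (2.000,0.279)–(3.000,0.808)
cell (2,1): code 1011 → (3.000,1.345)–(2.249,2.000)
cell (2,2): code 0001 → (2.249,2.000)–(2.000,2.088)
cell (3,0): code 0010 → (3.000,0.808)–(3.149,1.000)
cell (3,1): code 0001 → (3.149,1.000)–(3.000,1.345)
cell (5,2): code 0100 → (5.554,3.000)–(6.000,2.471)
cell (5,3): code 1100 → (5.506,4.000)–(5.554,3.000)
cell (5,4): code 1000 → (6.000,4.689)–(5.506,4.000)
cell (6,1): code 0100 → (6.837,2.000)–(7.000,1.936)
cell (6,2): code 1110 → (6.000,2.471)–(6.837,2.000)
cell (6,4): code 1101 → (6.333,5.000)–(6.000,4.689)
cell (6,5): code 1000 → (7.000,5.362)–(6.333,5.000)
cell (7,1): code 0110 → (7.000,1.936)–(8.000,1.892)
cell (7,5): code 1001 → (8.000,5.521)–(7.000,5.362)
cell (8,1): code 0010 → (8.000,1.892)–(8.306,2.000)
cell (8,2): code 0111 → (8.306,2.000)–(9.000,2.274)
cell (8,5): code 1001 → (9.000,5.247)–(8.000,5.521)
cell (9,2): code 0010 → (9.000,2.274)–(9.699,3.000)
cell (9,3): code 0011 → (9.699,3.000)–(9.878,4.000)
cell (9,4): code 0011 → (9.878,4.000)–(9.313,5.000)
cell (9,5): code 0001 → (9.313,5.000)–(9.000,5.247)
total: 24 segments, chained into 2 closed loop(s), length Σ = 17.913221

segments=24 loops=2 length=17.913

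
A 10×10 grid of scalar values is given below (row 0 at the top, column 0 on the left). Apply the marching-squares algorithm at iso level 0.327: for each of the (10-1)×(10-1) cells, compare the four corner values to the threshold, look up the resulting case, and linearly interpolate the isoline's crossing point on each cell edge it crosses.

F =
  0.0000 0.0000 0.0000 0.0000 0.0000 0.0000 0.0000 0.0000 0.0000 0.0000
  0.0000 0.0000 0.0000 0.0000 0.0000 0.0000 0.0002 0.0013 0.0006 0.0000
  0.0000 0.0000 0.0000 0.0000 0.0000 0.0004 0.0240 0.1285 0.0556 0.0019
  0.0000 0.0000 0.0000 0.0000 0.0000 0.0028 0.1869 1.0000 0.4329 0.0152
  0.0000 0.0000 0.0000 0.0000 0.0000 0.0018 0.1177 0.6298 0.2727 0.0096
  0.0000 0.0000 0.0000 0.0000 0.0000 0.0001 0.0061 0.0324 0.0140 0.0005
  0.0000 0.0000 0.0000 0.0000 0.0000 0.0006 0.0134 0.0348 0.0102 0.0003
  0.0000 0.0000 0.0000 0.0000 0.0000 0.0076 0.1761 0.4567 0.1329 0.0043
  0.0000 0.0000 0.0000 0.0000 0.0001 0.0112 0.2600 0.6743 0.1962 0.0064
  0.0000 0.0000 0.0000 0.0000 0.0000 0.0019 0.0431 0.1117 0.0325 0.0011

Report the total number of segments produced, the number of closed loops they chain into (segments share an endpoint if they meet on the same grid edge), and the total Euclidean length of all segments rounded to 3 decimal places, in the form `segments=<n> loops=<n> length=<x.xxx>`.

segments=14 loops=2 length=11.673

cell (2,6): code 0100 → (2.228,7.000)–(3.000,6.172)
cell (2,7): code 1100 → (2.719,8.000)–(2.228,7.000)
cell (2,8): code 1000 → (3.000,8.254)–(2.719,8.000)
cell (3,6): code 0110 → (3.000,6.172)–(4.000,6.409)
cell (3,7): code 1011 → (4.000,7.848)–(3.661,8.000)
cell (3,8): code 0001 → (3.661,8.000)–(3.000,8.254)
cell (4,6): code 0010 → (4.000,6.409)–(4.507,7.000)
cell (4,7): code 0001 → (4.507,7.000)–(4.000,7.848)
cell (6,6): code 0100 → (6.693,7.000)–(7.000,6.538)
cell (6,7): code 1000 → (7.000,7.401)–(6.693,7.000)
cell (7,6): code 0110 → (7.000,6.538)–(8.000,6.162)
cell (7,7): code 1001 → (8.000,7.726)–(7.000,7.401)
cell (8,6): code 0010 → (8.000,6.162)–(8.617,7.000)
cell (8,7): code 0001 → (8.617,7.000)–(8.000,7.726)
total: 14 segments, chained into 2 closed loop(s), length Σ = 11.672772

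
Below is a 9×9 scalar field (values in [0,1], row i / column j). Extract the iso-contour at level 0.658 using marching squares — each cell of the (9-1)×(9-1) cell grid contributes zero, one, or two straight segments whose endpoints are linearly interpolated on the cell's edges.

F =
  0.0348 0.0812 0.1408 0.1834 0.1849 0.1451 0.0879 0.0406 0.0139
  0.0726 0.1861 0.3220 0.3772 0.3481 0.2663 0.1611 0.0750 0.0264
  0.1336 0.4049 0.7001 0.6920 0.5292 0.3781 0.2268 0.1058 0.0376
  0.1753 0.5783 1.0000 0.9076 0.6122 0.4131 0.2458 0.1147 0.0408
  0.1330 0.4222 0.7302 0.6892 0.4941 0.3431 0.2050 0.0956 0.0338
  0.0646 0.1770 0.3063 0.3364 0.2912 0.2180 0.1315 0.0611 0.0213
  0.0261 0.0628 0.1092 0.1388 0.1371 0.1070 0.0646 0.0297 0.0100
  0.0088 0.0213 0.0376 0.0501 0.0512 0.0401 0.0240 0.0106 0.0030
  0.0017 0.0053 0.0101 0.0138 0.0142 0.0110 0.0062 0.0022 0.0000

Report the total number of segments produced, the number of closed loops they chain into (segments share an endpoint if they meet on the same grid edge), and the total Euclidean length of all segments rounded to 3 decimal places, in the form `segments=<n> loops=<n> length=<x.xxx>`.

segments=10 loops=1 length=7.646

cell (1,1): code 0100 → (1.889,2.000)–(2.000,1.857)
cell (1,2): code 1100 → (1.892,3.000)–(1.889,2.000)
cell (1,3): code 1000 → (2.000,3.209)–(1.892,3.000)
cell (2,1): code 0110 → (2.000,1.857)–(3.000,1.189)
cell (2,3): code 1001 → (3.000,3.845)–(2.000,3.209)
cell (3,1): code 0110 → (3.000,1.189)–(4.000,1.766)
cell (3,3): code 1001 → (4.000,3.160)–(3.000,3.845)
cell (4,1): code 0010 → (4.000,1.766)–(4.170,2.000)
cell (4,2): code 0011 → (4.170,2.000)–(4.088,3.000)
cell (4,3): code 0001 → (4.088,3.000)–(4.000,3.160)
total: 10 segments, chained into 1 closed loop(s), length Σ = 7.646345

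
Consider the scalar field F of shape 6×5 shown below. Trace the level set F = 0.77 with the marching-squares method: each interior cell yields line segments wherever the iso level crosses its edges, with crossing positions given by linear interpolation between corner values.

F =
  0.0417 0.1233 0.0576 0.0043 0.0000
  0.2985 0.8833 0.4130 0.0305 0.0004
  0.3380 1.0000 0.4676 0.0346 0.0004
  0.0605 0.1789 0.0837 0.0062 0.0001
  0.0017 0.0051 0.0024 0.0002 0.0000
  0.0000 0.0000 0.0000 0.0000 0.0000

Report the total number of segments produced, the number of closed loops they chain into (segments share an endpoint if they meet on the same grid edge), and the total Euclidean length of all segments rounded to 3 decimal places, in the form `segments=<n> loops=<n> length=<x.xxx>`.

segments=6 loops=1 length=3.519

cell (0,0): code 0100 → (0.851,1.000)–(1.000,0.806)
cell (0,1): code 1000 → (1.000,1.241)–(0.851,1.000)
cell (1,0): code 0110 → (1.000,0.806)–(2.000,0.653)
cell (1,1): code 1001 → (2.000,1.432)–(1.000,1.241)
cell (2,0): code 0010 → (2.000,0.653)–(2.280,1.000)
cell (2,1): code 0001 → (2.280,1.000)–(2.000,1.432)
total: 6 segments, chained into 1 closed loop(s), length Σ = 3.518759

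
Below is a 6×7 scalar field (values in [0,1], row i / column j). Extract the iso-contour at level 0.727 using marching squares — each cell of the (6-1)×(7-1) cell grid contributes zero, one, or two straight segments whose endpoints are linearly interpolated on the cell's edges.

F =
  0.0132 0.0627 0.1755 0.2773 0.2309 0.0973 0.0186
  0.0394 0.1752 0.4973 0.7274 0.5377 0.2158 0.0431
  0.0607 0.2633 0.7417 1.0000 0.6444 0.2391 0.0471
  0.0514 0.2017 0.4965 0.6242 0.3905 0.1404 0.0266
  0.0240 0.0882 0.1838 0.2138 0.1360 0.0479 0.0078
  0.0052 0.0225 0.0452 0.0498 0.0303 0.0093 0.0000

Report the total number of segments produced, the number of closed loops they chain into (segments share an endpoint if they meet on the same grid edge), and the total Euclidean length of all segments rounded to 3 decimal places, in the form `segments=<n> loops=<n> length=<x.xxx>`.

cell (0,2): code 0100 → (0.999,3.000)–(1.000,2.998)
cell (0,3): code 1000 → (1.000,3.002)–(0.999,3.000)
cell (1,1): code 0100 → (1.940,2.000)–(2.000,1.969)
cell (1,2): code 1110 → (1.000,2.998)–(1.940,2.000)
cell (1,3): code 1001 → (2.000,3.768)–(1.000,3.002)
cell (2,1): code 0010 → (2.000,1.969)–(2.060,2.000)
cell (2,2): code 0011 → (2.060,2.000)–(2.726,3.000)
cell (2,3): code 0001 → (2.726,3.000)–(2.000,3.768)
total: 8 segments, chained into 1 closed loop(s), length Σ = 5.028348

segments=8 loops=1 length=5.028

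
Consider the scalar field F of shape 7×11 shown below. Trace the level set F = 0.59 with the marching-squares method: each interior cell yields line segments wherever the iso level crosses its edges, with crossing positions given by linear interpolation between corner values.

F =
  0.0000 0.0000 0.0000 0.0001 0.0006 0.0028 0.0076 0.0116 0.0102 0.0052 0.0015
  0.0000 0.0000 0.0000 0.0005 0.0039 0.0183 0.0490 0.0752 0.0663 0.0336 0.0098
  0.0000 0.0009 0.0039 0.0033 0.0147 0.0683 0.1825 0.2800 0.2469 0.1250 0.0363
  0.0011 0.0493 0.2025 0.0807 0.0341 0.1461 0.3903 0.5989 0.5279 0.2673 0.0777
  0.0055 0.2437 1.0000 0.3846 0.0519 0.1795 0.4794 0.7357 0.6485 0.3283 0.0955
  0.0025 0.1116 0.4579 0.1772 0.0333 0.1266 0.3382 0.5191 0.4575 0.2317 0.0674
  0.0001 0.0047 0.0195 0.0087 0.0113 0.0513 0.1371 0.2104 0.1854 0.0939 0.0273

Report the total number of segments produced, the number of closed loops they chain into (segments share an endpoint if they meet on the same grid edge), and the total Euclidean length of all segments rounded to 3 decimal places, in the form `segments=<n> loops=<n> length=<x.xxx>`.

cell (2,6): code 0100 → (2.972,7.000)–(3.000,6.957)
cell (2,7): code 1000 → (3.000,7.125)–(2.972,7.000)
cell (3,1): code 0100 → (3.486,2.000)–(4.000,1.458)
cell (3,2): code 1000 → (4.000,2.666)–(3.486,2.000)
cell (3,6): code 0110 → (3.000,6.957)–(4.000,6.432)
cell (3,7): code 1101 → (3.515,8.000)–(3.000,7.125)
cell (3,8): code 1000 → (4.000,8.183)–(3.515,8.000)
cell (4,1): code 0010 → (4.000,1.458)–(4.756,2.000)
cell (4,2): code 0001 → (4.756,2.000)–(4.000,2.666)
cell (4,6): code 0010 → (4.000,6.432)–(4.673,7.000)
cell (4,7): code 0011 → (4.673,7.000)–(4.306,8.000)
cell (4,8): code 0001 → (4.306,8.000)–(4.000,8.183)
total: 12 segments, chained into 2 closed loop(s), length Σ = 8.671972

segments=12 loops=2 length=8.672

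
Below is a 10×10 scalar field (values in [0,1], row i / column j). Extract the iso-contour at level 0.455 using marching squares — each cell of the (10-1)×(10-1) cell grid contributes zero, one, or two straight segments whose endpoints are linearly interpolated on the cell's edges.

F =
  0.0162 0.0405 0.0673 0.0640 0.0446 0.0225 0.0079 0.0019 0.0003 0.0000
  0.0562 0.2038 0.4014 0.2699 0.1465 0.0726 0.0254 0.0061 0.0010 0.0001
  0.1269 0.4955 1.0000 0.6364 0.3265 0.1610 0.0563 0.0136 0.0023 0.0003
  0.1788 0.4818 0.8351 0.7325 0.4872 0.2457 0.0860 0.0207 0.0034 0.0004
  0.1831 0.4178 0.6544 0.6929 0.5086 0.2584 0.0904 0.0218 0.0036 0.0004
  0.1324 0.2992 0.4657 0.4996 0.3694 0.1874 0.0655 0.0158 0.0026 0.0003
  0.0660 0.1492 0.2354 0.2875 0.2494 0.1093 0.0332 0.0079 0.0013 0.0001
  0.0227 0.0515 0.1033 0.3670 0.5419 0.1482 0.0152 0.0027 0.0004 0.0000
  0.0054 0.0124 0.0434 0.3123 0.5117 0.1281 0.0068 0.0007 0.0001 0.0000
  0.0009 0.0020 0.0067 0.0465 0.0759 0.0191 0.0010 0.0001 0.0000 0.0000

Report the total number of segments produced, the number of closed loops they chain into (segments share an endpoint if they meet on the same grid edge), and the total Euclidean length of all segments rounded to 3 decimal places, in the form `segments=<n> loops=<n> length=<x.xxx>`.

segments=22 loops=2 length=15.051

cell (1,0): code 0100 → (1.861,1.000)–(2.000,0.890)
cell (1,1): code 1100 → (1.090,2.000)–(1.861,1.000)
cell (1,2): code 1100 → (1.505,3.000)–(1.090,2.000)
cell (1,3): code 1000 → (2.000,3.585)–(1.505,3.000)
cell (2,0): code 0110 → (2.000,0.890)–(3.000,0.912)
cell (2,3): code 1101 → (2.800,4.000)–(2.000,3.585)
cell (2,4): code 1000 → (3.000,4.133)–(2.800,4.000)
cell (3,0): code 0010 → (3.000,0.912)–(3.419,1.000)
cell (3,1): code 0111 → (3.419,1.000)–(4.000,1.157)
cell (3,4): code 1001 → (4.000,4.214)–(3.000,4.133)
cell (4,1): code 0110 → (4.000,1.157)–(5.000,1.936)
cell (4,3): code 1011 → (5.000,3.343)–(4.385,4.000)
cell (4,4): code 0001 → (4.385,4.000)–(4.000,4.214)
cell (5,1): code 0010 → (5.000,1.936)–(5.046,2.000)
cell (5,2): code 0011 → (5.046,2.000)–(5.210,3.000)
cell (5,3): code 0001 → (5.210,3.000)–(5.000,3.343)
cell (6,3): code 0100 → (6.703,4.000)–(7.000,3.503)
cell (6,4): code 1000 → (7.000,4.221)–(6.703,4.000)
cell (7,3): code 0110 → (7.000,3.503)–(8.000,3.716)
cell (7,4): code 1001 → (8.000,4.148)–(7.000,4.221)
cell (8,3): code 0010 → (8.000,3.716)–(8.130,4.000)
cell (8,4): code 0001 → (8.130,4.000)–(8.000,4.148)
total: 22 segments, chained into 2 closed loop(s), length Σ = 15.051003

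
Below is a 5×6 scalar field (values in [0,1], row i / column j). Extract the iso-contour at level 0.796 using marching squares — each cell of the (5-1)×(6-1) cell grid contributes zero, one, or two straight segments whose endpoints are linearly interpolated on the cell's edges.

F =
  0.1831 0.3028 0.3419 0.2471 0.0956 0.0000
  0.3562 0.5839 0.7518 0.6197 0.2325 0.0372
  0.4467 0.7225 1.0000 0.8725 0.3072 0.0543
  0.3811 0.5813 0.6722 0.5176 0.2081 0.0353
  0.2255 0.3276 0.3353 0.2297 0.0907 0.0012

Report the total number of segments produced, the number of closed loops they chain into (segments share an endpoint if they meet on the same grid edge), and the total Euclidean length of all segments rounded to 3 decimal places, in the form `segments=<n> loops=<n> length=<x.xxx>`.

cell (1,1): code 0100 → (1.178,2.000)–(2.000,1.265)
cell (1,2): code 1100 → (1.697,3.000)–(1.178,2.000)
cell (1,3): code 1000 → (2.000,3.135)–(1.697,3.000)
cell (2,1): code 0010 → (2.000,1.265)–(2.622,2.000)
cell (2,2): code 0011 → (2.622,2.000)–(2.216,3.000)
cell (2,3): code 0001 → (2.216,3.000)–(2.000,3.135)
total: 6 segments, chained into 1 closed loop(s), length Σ = 4.858266

segments=6 loops=1 length=4.858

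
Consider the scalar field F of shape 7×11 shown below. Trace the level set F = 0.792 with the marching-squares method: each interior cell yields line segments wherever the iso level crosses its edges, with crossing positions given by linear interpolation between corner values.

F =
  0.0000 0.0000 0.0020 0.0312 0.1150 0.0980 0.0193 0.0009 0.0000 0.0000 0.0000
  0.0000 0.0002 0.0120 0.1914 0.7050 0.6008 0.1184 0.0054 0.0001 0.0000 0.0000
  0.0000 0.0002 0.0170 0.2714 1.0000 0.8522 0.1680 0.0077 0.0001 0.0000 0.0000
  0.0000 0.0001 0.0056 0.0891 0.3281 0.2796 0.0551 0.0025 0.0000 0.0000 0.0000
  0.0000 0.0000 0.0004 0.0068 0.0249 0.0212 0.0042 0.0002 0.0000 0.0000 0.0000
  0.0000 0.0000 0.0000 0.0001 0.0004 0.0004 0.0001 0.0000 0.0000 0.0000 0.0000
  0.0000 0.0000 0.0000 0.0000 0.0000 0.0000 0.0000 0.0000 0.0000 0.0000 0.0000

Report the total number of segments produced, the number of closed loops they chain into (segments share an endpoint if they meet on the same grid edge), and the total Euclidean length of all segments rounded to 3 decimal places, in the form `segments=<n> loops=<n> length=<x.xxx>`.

cell (1,3): code 0100 → (1.295,4.000)–(2.000,3.715)
cell (1,4): code 1100 → (1.761,5.000)–(1.295,4.000)
cell (1,5): code 1000 → (2.000,5.088)–(1.761,5.000)
cell (2,3): code 0010 → (2.000,3.715)–(2.310,4.000)
cell (2,4): code 0011 → (2.310,4.000)–(2.105,5.000)
cell (2,5): code 0001 → (2.105,5.000)–(2.000,5.088)
total: 6 segments, chained into 1 closed loop(s), length Σ = 3.697773

segments=6 loops=1 length=3.698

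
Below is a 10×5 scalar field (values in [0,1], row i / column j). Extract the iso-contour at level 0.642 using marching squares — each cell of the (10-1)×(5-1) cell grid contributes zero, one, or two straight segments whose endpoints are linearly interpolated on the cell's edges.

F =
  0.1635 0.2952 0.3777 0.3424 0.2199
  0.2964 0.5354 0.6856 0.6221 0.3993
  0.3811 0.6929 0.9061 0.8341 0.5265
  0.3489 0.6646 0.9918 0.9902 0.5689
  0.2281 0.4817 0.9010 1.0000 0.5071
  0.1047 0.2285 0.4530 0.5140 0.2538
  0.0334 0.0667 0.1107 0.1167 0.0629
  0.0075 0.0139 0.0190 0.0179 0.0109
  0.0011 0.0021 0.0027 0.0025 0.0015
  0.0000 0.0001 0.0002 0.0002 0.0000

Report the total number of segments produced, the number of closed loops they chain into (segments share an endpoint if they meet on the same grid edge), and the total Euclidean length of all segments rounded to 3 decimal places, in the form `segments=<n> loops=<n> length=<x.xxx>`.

segments=14 loops=1 length=10.816

cell (0,1): code 0100 → (0.858,2.000)–(1.000,1.710)
cell (0,2): code 1000 → (1.000,2.687)–(0.858,2.000)
cell (1,0): code 0100 → (1.677,1.000)–(2.000,0.837)
cell (1,1): code 1110 → (1.000,1.710)–(1.677,1.000)
cell (1,2): code 1101 → (1.094,3.000)–(1.000,2.687)
cell (1,3): code 1000 → (2.000,3.625)–(1.094,3.000)
cell (2,0): code 0110 → (2.000,0.837)–(3.000,0.928)
cell (2,3): code 1001 → (3.000,3.826)–(2.000,3.625)
cell (3,0): code 0010 → (3.000,0.928)–(3.124,1.000)
cell (3,1): code 0111 → (3.124,1.000)–(4.000,1.382)
cell (3,3): code 1001 → (4.000,3.726)–(3.000,3.826)
cell (4,1): code 0010 → (4.000,1.382)–(4.578,2.000)
cell (4,2): code 0011 → (4.578,2.000)–(4.737,3.000)
cell (4,3): code 0001 → (4.737,3.000)–(4.000,3.726)
total: 14 segments, chained into 1 closed loop(s), length Σ = 10.815837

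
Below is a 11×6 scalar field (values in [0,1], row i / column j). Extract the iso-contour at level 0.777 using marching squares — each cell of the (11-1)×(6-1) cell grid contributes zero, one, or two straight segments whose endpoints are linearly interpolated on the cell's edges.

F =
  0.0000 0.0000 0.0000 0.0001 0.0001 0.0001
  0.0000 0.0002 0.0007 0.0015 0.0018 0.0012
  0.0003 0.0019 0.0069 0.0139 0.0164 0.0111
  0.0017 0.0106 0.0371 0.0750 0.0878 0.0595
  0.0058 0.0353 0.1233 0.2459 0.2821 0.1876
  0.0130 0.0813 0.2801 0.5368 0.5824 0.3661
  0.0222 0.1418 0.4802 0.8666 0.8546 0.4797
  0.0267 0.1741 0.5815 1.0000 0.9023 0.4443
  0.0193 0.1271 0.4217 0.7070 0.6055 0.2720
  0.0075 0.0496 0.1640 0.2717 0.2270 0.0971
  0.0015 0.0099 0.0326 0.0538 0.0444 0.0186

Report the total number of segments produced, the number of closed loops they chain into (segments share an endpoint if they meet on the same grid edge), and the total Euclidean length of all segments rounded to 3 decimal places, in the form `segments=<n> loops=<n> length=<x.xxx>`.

segments=8 loops=1 length=6.244

cell (5,2): code 0100 → (5.728,3.000)–(6.000,2.768)
cell (5,3): code 1100 → (5.715,4.000)–(5.728,3.000)
cell (5,4): code 1000 → (6.000,4.207)–(5.715,4.000)
cell (6,2): code 0110 → (6.000,2.768)–(7.000,2.467)
cell (6,4): code 1001 → (7.000,4.274)–(6.000,4.207)
cell (7,2): code 0010 → (7.000,2.467)–(7.761,3.000)
cell (7,3): code 0011 → (7.761,3.000)–(7.422,4.000)
cell (7,4): code 0001 → (7.422,4.000)–(7.000,4.274)
total: 8 segments, chained into 1 closed loop(s), length Σ = 6.244123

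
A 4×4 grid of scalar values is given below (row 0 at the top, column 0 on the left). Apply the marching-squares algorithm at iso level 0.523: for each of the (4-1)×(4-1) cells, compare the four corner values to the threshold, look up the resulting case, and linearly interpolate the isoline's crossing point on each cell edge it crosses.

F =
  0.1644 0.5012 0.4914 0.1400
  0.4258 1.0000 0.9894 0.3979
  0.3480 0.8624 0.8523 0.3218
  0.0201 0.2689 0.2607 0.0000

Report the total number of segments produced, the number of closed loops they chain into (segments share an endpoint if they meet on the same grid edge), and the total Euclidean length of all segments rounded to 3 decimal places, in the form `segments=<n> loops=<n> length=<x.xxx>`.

segments=8 loops=1 length=8.227

cell (0,0): code 0100 → (0.044,1.000)–(1.000,0.169)
cell (0,1): code 1100 → (0.063,2.000)–(0.044,1.000)
cell (0,2): code 1000 → (1.000,2.789)–(0.063,2.000)
cell (1,0): code 0110 → (1.000,0.169)–(2.000,0.340)
cell (1,2): code 1001 → (2.000,2.621)–(1.000,2.789)
cell (2,0): code 0010 → (2.000,0.340)–(2.572,1.000)
cell (2,1): code 0011 → (2.572,1.000)–(2.557,2.000)
cell (2,2): code 0001 → (2.557,2.000)–(2.000,2.621)
total: 8 segments, chained into 1 closed loop(s), length Σ = 8.226679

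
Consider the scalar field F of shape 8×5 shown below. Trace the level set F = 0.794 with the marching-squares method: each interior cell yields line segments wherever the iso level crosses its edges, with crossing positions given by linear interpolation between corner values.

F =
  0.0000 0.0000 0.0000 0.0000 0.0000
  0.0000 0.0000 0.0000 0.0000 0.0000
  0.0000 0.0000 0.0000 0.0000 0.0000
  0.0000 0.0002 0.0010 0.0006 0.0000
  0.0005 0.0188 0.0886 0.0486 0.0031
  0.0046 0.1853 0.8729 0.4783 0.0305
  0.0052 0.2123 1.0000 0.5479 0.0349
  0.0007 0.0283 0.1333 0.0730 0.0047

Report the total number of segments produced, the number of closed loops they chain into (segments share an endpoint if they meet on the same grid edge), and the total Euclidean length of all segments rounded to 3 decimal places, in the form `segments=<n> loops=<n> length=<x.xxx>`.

segments=6 loops=1 length=3.287

cell (4,1): code 0100 → (4.899,2.000)–(5.000,1.885)
cell (4,2): code 1000 → (5.000,2.200)–(4.899,2.000)
cell (5,1): code 0110 → (5.000,1.885)–(6.000,1.738)
cell (5,2): code 1001 → (6.000,2.456)–(5.000,2.200)
cell (6,1): code 0010 → (6.000,1.738)–(6.238,2.000)
cell (6,2): code 0001 → (6.238,2.000)–(6.000,2.456)
total: 6 segments, chained into 1 closed loop(s), length Σ = 3.286630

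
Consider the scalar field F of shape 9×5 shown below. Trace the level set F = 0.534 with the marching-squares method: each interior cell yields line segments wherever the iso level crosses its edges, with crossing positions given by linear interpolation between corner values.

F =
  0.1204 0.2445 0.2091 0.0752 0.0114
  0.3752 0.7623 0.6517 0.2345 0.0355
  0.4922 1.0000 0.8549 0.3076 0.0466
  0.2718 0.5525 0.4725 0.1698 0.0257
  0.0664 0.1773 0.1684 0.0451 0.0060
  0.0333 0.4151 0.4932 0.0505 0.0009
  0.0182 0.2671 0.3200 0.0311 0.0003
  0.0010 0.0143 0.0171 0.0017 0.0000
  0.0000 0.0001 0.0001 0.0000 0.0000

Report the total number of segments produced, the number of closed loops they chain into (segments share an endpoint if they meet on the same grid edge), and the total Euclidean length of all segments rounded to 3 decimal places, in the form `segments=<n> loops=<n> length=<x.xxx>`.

segments=10 loops=1 length=7.678

cell (0,0): code 0100 → (0.559,1.000)–(1.000,0.410)
cell (0,1): code 1100 → (0.734,2.000)–(0.559,1.000)
cell (0,2): code 1000 → (1.000,2.282)–(0.734,2.000)
cell (1,0): code 0110 → (1.000,0.410)–(2.000,0.082)
cell (1,2): code 1001 → (2.000,2.586)–(1.000,2.282)
cell (2,0): code 0110 → (2.000,0.082)–(3.000,0.934)
cell (2,1): code 1011 → (3.000,1.231)–(2.839,2.000)
cell (2,2): code 0001 → (2.839,2.000)–(2.000,2.586)
cell (3,0): code 0010 → (3.000,0.934)–(3.049,1.000)
cell (3,1): code 0001 → (3.049,1.000)–(3.000,1.231)
total: 10 segments, chained into 1 closed loop(s), length Σ = 7.678351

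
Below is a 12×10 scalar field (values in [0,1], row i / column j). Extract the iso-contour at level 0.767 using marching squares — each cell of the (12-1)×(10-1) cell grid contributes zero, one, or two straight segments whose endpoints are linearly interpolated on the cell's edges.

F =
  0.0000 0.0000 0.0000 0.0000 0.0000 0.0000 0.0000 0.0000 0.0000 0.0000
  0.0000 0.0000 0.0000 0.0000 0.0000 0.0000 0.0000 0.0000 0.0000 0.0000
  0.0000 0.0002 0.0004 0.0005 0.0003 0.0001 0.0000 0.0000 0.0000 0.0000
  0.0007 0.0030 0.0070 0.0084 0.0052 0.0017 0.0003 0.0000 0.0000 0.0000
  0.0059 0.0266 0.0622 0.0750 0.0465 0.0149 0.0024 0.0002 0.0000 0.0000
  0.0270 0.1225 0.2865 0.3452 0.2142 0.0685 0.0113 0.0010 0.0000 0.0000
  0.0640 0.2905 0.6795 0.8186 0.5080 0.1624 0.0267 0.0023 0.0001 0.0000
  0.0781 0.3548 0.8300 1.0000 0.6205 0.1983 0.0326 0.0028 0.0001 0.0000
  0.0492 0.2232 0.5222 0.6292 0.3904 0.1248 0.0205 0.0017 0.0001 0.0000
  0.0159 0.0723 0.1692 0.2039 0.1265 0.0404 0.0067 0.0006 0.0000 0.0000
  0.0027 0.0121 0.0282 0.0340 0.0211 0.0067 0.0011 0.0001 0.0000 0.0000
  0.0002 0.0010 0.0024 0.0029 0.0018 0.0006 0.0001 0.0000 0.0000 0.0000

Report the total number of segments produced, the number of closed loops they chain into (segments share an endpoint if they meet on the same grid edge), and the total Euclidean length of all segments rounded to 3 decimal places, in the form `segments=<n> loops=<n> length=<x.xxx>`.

cell (5,2): code 0100 → (5.891,3.000)–(6.000,2.629)
cell (5,3): code 1000 → (6.000,3.166)–(5.891,3.000)
cell (6,1): code 0100 → (6.581,2.000)–(7.000,1.867)
cell (6,2): code 1110 → (6.000,2.629)–(6.581,2.000)
cell (6,3): code 1001 → (7.000,3.614)–(6.000,3.166)
cell (7,1): code 0010 → (7.000,1.867)–(7.205,2.000)
cell (7,2): code 0011 → (7.205,2.000)–(7.628,3.000)
cell (7,3): code 0001 → (7.628,3.000)–(7.000,3.614)
total: 8 segments, chained into 1 closed loop(s), length Σ = 5.185145

segments=8 loops=1 length=5.185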